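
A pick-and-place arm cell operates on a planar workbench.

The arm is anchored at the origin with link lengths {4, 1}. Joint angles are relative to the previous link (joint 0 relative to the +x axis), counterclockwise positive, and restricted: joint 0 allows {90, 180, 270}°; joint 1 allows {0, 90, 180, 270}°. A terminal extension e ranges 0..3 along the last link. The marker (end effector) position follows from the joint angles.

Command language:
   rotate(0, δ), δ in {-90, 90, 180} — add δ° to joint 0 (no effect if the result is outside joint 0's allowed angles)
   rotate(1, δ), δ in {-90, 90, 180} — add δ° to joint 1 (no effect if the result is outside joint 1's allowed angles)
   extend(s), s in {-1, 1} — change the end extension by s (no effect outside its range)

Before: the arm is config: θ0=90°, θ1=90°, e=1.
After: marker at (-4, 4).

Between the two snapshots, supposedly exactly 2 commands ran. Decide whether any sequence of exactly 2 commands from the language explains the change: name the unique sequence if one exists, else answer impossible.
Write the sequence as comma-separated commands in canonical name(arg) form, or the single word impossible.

start: config: θ0=90°, θ1=90°, e=1
step 1 (extend(1)): config: θ0=90°, θ1=90°, e=2
step 2 (extend(1)): config: θ0=90°, θ1=90°, e=3
uniquely the one of 64 2-step routes that fits.

extend(1), extend(1)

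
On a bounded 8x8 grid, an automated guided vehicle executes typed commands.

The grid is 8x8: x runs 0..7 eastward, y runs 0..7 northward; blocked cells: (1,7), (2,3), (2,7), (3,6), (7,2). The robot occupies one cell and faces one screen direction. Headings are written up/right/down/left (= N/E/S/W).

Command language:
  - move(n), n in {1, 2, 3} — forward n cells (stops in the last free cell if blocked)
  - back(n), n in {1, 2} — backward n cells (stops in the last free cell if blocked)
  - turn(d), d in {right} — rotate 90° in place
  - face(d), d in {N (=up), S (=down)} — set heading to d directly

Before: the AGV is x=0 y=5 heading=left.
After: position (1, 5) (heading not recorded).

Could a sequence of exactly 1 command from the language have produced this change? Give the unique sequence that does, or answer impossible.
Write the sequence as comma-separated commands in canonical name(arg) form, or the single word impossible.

initial: x=0 y=5 heading=left
step 1 (back(1)): x=1 y=5 heading=left
all 8 alternatives checked — unique.

back(1)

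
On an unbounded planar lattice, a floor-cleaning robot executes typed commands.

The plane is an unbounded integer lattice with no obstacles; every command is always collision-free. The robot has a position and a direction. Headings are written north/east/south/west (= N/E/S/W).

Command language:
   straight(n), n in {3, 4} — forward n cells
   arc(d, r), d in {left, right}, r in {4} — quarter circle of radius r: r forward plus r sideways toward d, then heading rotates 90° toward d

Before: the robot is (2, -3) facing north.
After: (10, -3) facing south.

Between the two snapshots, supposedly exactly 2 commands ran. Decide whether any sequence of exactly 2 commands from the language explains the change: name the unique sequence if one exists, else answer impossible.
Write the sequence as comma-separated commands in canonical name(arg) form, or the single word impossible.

key: cell and facing (now S) both changed — the 2 commands mix motion and turning
start: (2, -3) facing north
t=1 arc(right, 4) ⇒ (6, 1) facing east
t=2 arc(right, 4) ⇒ (10, -3) facing south
no other 2-command option fits: unique.

arc(right, 4), arc(right, 4)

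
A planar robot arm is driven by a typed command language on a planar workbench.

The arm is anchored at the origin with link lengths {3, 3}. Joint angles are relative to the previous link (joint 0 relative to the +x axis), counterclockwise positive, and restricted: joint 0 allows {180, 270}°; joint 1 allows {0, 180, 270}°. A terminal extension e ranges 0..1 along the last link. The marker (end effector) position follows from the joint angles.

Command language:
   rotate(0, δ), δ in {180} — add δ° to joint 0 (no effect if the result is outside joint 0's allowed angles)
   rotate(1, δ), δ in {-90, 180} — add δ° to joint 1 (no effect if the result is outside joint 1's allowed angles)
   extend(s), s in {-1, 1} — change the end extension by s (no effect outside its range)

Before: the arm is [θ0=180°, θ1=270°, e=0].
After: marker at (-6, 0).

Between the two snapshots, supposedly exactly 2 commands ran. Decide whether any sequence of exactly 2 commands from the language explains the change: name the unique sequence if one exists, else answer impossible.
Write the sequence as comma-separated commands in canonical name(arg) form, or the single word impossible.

key: order matters: swapping rotate(1, -90) and rotate(1, 180) lands elsewhere
initial: [θ0=180°, θ1=270°, e=0]
[1] after rotate(1, -90): [θ0=180°, θ1=180°, e=0]
[2] after rotate(1, 180): [θ0=180°, θ1=0°, e=0]
no rival 2-sequence matches.

rotate(1, -90), rotate(1, 180)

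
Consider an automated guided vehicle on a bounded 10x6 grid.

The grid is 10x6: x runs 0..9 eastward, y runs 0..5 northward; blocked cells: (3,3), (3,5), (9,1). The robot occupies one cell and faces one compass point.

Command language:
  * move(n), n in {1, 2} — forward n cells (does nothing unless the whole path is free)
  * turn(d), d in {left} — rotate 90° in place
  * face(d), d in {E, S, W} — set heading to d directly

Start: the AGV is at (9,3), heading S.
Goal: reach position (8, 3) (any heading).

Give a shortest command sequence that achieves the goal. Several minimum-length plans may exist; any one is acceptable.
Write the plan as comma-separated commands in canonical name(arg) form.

face(W), move(1)

t0: at (9,3), heading S
step 1 (face(W)): at (9,3), heading W
step 2 (move(1)): at (8,3), heading W
minimal: 2 command(s), checked below 2.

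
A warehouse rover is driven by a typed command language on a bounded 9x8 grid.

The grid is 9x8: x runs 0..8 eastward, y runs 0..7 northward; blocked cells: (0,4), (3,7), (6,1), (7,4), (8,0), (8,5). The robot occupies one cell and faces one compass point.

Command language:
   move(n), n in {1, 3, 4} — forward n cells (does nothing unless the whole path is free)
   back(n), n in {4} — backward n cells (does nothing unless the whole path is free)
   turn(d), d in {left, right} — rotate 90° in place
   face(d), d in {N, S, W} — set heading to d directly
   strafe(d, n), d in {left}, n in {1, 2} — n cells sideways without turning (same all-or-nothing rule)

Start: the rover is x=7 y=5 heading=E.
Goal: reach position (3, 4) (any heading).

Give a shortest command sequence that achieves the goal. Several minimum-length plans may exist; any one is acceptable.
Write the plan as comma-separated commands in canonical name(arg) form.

back(4), face(W), strafe(left, 1)

begin: x=7 y=5 heading=E
t=1 back(4) ⇒ x=3 y=5 heading=E
t=2 face(W) ⇒ x=3 y=5 heading=W
t=3 strafe(left, 1) ⇒ x=3 y=4 heading=W
nothing shorter than 3 reaches the goal.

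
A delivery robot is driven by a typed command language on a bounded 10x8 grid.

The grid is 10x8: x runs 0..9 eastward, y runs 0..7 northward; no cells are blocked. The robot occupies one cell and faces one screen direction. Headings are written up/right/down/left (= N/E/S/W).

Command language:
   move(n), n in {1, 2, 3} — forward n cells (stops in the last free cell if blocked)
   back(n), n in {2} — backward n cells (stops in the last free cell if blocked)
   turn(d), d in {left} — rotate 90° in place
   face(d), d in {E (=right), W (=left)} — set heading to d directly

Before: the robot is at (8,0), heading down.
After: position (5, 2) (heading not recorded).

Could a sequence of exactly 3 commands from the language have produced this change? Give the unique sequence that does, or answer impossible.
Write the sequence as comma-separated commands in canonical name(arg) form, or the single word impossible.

key: order matters: swapping back(2) and move(3) lands elsewhere
initial: at (8,0), heading down
[1] after back(2): at (8,2), heading down
[2] after face(W): at (8,2), heading left
[3] after move(3): at (5,2), heading left
no other 3-command option fits: unique.

back(2), face(W), move(3)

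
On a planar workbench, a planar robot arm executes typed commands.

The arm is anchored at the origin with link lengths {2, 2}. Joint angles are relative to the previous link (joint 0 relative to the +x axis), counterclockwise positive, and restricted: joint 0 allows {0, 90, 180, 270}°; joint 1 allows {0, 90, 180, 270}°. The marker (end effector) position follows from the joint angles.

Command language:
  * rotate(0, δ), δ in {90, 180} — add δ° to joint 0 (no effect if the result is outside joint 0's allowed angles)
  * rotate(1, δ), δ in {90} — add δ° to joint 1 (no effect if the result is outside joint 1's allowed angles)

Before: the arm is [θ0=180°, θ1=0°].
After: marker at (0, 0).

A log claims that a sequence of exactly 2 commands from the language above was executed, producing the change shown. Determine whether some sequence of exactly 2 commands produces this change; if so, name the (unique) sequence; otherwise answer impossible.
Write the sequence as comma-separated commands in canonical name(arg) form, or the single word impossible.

begin: [θ0=180°, θ1=0°]
t=1 rotate(1, 90) ⇒ [θ0=180°, θ1=90°]
t=2 rotate(1, 90) ⇒ [θ0=180°, θ1=180°]
no rival 2-sequence matches.

rotate(1, 90), rotate(1, 90)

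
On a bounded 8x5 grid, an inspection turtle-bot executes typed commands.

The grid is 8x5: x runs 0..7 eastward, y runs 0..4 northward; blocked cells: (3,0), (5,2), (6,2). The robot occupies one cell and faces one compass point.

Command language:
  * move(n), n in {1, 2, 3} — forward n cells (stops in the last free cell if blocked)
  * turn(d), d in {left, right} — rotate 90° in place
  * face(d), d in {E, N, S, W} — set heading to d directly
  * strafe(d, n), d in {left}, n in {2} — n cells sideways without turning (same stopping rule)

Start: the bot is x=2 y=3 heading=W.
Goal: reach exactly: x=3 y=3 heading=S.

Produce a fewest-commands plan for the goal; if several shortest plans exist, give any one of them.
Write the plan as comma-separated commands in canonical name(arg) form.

move(1), face(S), strafe(left, 2)

start: x=2 y=3 heading=W
step 1 (move(1)): x=1 y=3 heading=W
step 2 (face(S)): x=1 y=3 heading=S
step 3 (strafe(left, 2)): x=3 y=3 heading=S
shorter routes all fall short; 3 is best.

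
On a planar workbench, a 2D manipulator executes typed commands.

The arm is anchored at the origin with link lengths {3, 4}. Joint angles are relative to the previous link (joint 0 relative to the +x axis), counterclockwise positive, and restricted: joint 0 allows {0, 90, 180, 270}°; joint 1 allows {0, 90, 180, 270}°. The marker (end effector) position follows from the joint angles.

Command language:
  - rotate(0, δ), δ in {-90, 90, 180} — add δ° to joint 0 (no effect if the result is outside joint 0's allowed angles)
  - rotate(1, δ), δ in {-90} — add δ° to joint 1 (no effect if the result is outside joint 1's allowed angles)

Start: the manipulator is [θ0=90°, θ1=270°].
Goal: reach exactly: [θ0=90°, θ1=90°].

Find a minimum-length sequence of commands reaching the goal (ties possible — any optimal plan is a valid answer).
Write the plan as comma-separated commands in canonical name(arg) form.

from: [θ0=90°, θ1=270°]
[1] after rotate(1, -90): [θ0=90°, θ1=180°]
[2] after rotate(1, -90): [θ0=90°, θ1=90°]
no 1-step plan works, so 2 is optimal.

rotate(1, -90), rotate(1, -90)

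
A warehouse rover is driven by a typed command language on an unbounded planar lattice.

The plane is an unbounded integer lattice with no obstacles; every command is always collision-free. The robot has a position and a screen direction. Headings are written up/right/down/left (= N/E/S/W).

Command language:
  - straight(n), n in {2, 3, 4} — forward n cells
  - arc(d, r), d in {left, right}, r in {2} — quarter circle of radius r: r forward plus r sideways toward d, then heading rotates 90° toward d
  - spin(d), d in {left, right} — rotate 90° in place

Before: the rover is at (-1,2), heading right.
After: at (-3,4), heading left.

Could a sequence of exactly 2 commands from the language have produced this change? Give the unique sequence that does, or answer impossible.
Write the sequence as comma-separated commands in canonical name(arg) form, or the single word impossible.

key: position moved to (-3,4) AND the heading swung to W — translation plus rotation needed
begin: at (-1,2), heading right
1. spin(left) → at (-1,2), heading up
2. arc(left, 2) → at (-3,4), heading left
no rival 2-sequence matches.

spin(left), arc(left, 2)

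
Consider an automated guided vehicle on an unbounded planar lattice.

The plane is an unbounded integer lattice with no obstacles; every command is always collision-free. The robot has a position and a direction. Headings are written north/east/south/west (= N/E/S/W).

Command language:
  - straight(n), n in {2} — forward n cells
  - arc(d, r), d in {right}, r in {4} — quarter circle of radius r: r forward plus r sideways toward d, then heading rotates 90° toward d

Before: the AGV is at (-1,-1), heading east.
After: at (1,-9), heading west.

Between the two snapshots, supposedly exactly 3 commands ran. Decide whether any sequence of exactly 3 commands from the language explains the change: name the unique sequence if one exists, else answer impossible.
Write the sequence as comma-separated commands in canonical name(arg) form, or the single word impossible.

key: order matters: swapping straight(2) and arc(right, 4) lands elsewhere
start: at (-1,-1), heading east
step 1 (straight(2)): at (1,-1), heading east
step 2 (arc(right, 4)): at (5,-5), heading south
step 3 (arc(right, 4)): at (1,-9), heading west
all 8 alternatives checked — unique.

straight(2), arc(right, 4), arc(right, 4)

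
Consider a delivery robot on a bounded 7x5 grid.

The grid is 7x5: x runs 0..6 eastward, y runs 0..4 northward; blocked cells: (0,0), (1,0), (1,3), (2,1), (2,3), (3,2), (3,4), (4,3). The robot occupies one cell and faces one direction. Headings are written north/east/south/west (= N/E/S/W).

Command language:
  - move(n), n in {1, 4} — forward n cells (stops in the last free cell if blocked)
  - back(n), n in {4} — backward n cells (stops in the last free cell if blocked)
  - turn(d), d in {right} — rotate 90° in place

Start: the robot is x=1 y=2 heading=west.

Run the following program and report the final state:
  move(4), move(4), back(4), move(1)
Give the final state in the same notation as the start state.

x=1 y=2 heading=west

begin: x=1 y=2 heading=west
[1] after move(4): x=0 y=2 heading=west
[2] after move(4): x=0 y=2 heading=west
[3] after back(4): x=2 y=2 heading=west
[4] after move(1): x=1 y=2 heading=west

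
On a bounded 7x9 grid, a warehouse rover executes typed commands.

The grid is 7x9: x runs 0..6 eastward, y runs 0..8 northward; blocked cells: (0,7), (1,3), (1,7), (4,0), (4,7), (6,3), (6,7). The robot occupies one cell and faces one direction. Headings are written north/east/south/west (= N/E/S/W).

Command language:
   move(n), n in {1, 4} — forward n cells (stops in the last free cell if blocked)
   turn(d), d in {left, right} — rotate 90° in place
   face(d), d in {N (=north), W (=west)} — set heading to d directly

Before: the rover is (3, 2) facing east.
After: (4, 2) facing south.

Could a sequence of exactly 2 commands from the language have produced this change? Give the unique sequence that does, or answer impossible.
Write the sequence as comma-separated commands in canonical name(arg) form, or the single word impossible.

key: cell and facing (now S) both changed — the 2 commands mix motion and turning
t0: (3, 2) facing east
[1] after move(1): (4, 2) facing east
[2] after turn(right): (4, 2) facing south
no rival 2-sequence matches.

move(1), turn(right)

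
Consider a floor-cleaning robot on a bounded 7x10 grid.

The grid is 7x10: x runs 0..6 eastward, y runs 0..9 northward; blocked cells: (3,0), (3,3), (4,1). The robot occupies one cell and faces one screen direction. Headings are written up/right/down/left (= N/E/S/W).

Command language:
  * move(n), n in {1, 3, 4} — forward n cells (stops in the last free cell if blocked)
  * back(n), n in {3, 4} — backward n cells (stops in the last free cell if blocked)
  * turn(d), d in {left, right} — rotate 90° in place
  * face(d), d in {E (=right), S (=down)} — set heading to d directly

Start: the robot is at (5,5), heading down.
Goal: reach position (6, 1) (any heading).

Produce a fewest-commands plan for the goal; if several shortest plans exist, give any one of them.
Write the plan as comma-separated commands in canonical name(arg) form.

initial: at (5,5), heading down
step 1 (move(4)): at (5,1), heading down
step 2 (face(E)): at (5,1), heading right
step 3 (move(4)): at (6,1), heading right
minimal: 3 command(s), checked below 3.

move(4), face(E), move(4)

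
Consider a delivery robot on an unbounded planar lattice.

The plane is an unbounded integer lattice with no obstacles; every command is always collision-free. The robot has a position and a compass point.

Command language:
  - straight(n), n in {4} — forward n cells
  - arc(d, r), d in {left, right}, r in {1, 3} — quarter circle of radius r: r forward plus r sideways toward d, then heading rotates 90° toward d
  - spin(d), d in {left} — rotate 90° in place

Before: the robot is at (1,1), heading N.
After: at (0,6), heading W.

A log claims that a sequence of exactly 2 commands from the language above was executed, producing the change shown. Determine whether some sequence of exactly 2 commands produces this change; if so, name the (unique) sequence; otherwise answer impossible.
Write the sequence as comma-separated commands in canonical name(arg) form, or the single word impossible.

straight(4), arc(left, 1)

key: order matters: swapping straight(4) and arc(left, 1) lands elsewhere
start: at (1,1), heading N
step 1 (straight(4)): at (1,5), heading N
step 2 (arc(left, 1)): at (0,6), heading W
no other 2-command option fits: unique.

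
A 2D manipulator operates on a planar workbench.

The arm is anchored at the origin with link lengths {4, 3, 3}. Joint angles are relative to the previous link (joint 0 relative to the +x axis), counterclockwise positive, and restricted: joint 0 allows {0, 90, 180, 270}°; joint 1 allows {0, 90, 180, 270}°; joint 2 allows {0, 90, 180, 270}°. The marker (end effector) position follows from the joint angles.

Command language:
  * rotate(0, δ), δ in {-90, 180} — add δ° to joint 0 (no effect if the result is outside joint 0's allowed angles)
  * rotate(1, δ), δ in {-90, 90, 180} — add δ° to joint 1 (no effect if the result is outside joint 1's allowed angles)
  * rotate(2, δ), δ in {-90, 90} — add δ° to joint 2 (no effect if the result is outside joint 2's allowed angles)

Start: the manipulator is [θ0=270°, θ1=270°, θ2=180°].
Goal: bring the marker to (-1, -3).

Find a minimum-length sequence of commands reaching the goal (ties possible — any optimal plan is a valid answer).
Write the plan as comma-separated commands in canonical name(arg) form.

from: [θ0=270°, θ1=270°, θ2=180°]
t=1 rotate(1, 180) ⇒ [θ0=270°, θ1=90°, θ2=180°]
t=2 rotate(2, -90) ⇒ [θ0=270°, θ1=90°, θ2=90°]
t=3 rotate(0, -90) ⇒ [θ0=180°, θ1=90°, θ2=90°]
shorter routes all fall short; 3 is best.

rotate(1, 180), rotate(2, -90), rotate(0, -90)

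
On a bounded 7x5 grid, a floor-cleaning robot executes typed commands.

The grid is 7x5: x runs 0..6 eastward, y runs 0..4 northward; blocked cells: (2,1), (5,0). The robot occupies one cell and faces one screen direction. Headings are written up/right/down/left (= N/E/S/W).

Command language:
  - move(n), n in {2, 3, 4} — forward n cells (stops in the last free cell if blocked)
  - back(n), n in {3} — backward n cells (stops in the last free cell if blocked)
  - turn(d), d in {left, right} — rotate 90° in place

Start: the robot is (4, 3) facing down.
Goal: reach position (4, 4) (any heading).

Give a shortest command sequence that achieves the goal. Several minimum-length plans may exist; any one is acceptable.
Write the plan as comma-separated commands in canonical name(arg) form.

initial: (4, 3) facing down
[1] after back(3): (4, 4) facing down
shorter routes all fall short; 1 is best.

back(3)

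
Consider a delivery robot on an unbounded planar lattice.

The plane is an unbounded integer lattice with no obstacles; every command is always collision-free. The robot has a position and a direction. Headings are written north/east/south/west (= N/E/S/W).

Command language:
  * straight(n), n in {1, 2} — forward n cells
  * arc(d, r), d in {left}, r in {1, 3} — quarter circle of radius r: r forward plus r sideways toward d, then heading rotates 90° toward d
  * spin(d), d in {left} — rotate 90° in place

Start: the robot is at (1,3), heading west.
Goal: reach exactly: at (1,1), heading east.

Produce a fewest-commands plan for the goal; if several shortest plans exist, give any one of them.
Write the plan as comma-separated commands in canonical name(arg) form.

arc(left, 1), arc(left, 1)

t0: at (1,3), heading west
1. arc(left, 1) → at (0,2), heading south
2. arc(left, 1) → at (1,1), heading east
shorter routes all fall short; 2 is best.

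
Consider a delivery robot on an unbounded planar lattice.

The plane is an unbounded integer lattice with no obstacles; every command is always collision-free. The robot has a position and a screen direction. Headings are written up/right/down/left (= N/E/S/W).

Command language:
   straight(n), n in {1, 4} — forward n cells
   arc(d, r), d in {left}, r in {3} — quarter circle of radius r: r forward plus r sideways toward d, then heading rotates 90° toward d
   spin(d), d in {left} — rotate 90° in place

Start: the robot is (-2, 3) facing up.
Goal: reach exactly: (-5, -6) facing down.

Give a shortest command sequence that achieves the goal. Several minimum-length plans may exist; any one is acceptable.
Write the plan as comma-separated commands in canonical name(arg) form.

spin(left), arc(left, 3), straight(1), straight(1), straight(4)

initial: (-2, 3) facing up
1. spin(left) → (-2, 3) facing left
2. arc(left, 3) → (-5, 0) facing down
3. straight(1) → (-5, -1) facing down
4. straight(1) → (-5, -2) facing down
5. straight(4) → (-5, -6) facing down
nothing shorter than 5 reaches the goal.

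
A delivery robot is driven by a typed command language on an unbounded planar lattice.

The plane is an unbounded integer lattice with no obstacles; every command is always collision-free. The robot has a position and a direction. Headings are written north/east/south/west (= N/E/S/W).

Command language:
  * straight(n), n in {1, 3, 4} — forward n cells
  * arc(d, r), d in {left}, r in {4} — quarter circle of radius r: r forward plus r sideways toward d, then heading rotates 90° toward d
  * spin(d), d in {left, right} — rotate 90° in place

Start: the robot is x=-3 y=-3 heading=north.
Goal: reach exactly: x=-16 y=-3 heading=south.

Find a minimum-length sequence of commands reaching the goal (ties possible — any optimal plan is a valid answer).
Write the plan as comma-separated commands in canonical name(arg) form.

from: x=-3 y=-3 heading=north
[1] after arc(left, 4): x=-7 y=1 heading=west
[2] after straight(1): x=-8 y=1 heading=west
[3] after straight(4): x=-12 y=1 heading=west
[4] after arc(left, 4): x=-16 y=-3 heading=south
no 3-step plan works, so 4 is optimal.

arc(left, 4), straight(1), straight(4), arc(left, 4)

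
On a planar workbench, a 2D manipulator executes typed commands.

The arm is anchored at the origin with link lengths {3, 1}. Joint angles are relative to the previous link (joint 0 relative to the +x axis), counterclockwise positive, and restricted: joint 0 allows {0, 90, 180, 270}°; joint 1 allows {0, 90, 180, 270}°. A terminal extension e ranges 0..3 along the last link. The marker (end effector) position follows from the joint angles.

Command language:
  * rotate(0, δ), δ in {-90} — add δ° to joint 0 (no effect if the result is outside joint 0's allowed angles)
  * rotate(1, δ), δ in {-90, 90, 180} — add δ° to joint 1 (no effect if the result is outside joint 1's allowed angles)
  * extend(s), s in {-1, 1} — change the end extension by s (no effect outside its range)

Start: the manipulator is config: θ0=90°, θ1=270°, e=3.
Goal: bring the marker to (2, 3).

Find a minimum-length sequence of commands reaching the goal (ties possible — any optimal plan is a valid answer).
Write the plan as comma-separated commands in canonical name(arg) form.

start: config: θ0=90°, θ1=270°, e=3
1. extend(-1) → config: θ0=90°, θ1=270°, e=2
2. extend(-1) → config: θ0=90°, θ1=270°, e=1
no 1-step plan works, so 2 is optimal.

extend(-1), extend(-1)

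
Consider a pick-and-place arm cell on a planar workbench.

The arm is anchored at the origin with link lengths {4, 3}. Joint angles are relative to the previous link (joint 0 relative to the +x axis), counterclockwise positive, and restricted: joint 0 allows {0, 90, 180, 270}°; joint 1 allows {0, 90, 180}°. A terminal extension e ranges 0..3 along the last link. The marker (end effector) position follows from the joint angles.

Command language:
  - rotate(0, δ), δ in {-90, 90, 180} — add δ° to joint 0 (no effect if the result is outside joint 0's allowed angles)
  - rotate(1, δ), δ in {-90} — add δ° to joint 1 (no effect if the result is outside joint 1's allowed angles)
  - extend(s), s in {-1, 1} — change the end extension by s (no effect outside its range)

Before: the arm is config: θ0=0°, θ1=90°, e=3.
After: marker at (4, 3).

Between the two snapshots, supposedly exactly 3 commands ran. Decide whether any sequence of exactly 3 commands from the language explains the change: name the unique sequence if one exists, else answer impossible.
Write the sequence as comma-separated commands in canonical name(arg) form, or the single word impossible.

extend(-1), extend(-1), extend(-1)

from: config: θ0=0°, θ1=90°, e=3
t=1 extend(-1) ⇒ config: θ0=0°, θ1=90°, e=2
t=2 extend(-1) ⇒ config: θ0=0°, θ1=90°, e=1
t=3 extend(-1) ⇒ config: θ0=0°, θ1=90°, e=0
no rival 3-sequence matches.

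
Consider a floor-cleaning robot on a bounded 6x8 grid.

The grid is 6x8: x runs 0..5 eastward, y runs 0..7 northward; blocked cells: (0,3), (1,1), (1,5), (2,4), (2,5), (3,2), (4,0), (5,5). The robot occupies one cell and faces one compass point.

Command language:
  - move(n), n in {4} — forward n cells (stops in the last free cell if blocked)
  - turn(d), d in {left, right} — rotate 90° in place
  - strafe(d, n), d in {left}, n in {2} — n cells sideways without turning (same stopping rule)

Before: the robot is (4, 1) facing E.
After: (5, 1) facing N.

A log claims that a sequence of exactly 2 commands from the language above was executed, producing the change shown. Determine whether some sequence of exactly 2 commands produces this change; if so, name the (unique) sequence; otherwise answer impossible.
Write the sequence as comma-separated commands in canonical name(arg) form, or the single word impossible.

key: running turn(left) before move(4) would end elsewhere — order is forced
start: (4, 1) facing E
[1] after move(4): (5, 1) facing E
[2] after turn(left): (5, 1) facing N
uniquely the one of 16 2-step routes that fits.

move(4), turn(left)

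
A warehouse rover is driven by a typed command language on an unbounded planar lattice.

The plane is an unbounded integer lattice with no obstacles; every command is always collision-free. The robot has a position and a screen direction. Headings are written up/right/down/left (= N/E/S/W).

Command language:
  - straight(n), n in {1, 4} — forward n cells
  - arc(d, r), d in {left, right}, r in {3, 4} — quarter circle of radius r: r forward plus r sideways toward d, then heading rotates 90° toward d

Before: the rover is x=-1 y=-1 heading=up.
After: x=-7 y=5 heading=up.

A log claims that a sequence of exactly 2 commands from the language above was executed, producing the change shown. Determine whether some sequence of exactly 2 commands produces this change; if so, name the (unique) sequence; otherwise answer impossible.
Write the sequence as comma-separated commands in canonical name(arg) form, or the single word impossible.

key: heading stays N — rotations cancel among the 2 commands
start: x=-1 y=-1 heading=up
1. arc(left, 3) → x=-4 y=2 heading=left
2. arc(right, 3) → x=-7 y=5 heading=up
uniquely the one of 36 2-step routes that fits.

arc(left, 3), arc(right, 3)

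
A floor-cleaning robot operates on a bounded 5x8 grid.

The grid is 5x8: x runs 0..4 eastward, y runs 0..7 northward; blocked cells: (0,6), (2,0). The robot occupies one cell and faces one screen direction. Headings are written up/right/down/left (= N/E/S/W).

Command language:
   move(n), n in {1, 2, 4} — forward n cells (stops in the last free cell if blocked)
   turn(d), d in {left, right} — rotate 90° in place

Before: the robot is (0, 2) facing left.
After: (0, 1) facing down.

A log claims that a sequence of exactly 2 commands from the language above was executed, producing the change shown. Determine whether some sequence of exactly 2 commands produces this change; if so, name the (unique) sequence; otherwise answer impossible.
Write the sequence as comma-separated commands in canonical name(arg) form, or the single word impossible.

key: running move(1) before turn(left) would end elsewhere — order is forced
initial: (0, 2) facing left
[1] after turn(left): (0, 2) facing down
[2] after move(1): (0, 1) facing down
uniquely the one of 25 2-step routes that fits.

turn(left), move(1)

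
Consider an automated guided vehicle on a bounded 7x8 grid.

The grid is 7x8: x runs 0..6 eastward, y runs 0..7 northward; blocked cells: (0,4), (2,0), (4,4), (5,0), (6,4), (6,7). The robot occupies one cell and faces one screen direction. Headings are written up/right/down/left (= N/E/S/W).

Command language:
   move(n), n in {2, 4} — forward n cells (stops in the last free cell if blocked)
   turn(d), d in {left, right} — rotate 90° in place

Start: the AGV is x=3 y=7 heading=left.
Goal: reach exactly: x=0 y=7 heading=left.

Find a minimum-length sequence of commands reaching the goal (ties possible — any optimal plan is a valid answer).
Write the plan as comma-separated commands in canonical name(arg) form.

move(4)

from: x=3 y=7 heading=left
[1] after move(4): x=0 y=7 heading=left
minimal: 1 command(s), checked below 1.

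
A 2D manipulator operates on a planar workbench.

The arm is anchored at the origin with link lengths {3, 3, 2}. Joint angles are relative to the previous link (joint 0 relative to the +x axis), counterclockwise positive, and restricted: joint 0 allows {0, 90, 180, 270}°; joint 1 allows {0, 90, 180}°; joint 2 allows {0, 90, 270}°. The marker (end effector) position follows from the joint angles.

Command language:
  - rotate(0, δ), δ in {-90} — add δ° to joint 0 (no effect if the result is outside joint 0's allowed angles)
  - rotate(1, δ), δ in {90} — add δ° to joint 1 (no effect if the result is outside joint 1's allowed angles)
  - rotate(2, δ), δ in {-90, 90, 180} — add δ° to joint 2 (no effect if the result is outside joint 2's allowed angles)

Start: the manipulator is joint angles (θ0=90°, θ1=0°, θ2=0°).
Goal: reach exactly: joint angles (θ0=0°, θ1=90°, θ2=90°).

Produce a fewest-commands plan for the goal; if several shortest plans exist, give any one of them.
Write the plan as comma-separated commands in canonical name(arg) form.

from: joint angles (θ0=90°, θ1=0°, θ2=0°)
1. rotate(0, -90) → joint angles (θ0=0°, θ1=0°, θ2=0°)
2. rotate(2, 90) → joint angles (θ0=0°, θ1=0°, θ2=90°)
3. rotate(1, 90) → joint angles (θ0=0°, θ1=90°, θ2=90°)
shorter routes all fall short; 3 is best.

rotate(0, -90), rotate(2, 90), rotate(1, 90)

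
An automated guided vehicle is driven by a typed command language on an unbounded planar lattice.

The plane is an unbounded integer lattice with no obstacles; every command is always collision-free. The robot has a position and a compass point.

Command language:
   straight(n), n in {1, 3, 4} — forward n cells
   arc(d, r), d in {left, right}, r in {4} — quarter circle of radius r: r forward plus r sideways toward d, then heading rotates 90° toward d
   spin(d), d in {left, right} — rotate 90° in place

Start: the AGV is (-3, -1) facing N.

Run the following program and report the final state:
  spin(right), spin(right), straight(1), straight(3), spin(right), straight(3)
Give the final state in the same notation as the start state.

(-6, -5) facing W

from: (-3, -1) facing N
[1] after spin(right): (-3, -1) facing E
[2] after spin(right): (-3, -1) facing S
[3] after straight(1): (-3, -2) facing S
[4] after straight(3): (-3, -5) facing S
[5] after spin(right): (-3, -5) facing W
[6] after straight(3): (-6, -5) facing W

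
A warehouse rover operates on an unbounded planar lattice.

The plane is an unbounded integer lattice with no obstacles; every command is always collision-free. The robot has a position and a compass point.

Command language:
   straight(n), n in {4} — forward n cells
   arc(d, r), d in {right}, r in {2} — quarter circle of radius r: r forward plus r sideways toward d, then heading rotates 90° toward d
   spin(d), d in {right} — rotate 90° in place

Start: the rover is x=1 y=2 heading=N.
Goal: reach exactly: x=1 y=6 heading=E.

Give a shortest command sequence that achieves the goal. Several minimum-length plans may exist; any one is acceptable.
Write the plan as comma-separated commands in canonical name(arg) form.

begin: x=1 y=2 heading=N
[1] after straight(4): x=1 y=6 heading=N
[2] after spin(right): x=1 y=6 heading=E
nothing shorter than 2 reaches the goal.

straight(4), spin(right)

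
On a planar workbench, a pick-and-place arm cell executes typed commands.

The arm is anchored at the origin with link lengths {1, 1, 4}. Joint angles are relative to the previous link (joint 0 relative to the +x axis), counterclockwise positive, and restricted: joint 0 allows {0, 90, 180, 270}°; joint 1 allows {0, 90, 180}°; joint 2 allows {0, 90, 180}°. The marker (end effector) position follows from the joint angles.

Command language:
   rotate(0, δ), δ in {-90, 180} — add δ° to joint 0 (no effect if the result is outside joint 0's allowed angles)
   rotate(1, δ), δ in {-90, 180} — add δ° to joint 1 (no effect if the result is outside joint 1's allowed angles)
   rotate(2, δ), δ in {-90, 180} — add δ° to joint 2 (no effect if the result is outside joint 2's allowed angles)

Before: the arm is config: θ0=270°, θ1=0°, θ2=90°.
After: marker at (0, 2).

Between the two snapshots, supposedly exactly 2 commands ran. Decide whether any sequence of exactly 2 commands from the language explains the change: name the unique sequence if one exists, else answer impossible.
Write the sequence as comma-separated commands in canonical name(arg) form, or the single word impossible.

key: order matters: swapping rotate(2, -90) and rotate(2, 180) lands elsewhere
begin: config: θ0=270°, θ1=0°, θ2=90°
1. rotate(2, -90) → config: θ0=270°, θ1=0°, θ2=0°
2. rotate(2, 180) → config: θ0=270°, θ1=0°, θ2=180°
uniquely the one of 36 2-step routes that fits.

rotate(2, -90), rotate(2, 180)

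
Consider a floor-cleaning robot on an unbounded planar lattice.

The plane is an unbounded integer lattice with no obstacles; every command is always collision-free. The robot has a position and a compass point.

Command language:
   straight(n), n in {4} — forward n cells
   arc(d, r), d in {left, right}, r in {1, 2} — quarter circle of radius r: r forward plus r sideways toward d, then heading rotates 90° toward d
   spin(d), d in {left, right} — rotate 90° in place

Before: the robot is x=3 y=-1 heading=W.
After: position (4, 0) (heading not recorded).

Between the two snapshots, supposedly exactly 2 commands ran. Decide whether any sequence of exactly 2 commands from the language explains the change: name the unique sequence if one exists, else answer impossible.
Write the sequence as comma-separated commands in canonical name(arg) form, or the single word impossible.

spin(right), arc(right, 1)

key: running arc(right, 1) before spin(right) would end elsewhere — order is forced
t0: x=3 y=-1 heading=W
[1] after spin(right): x=3 y=-1 heading=N
[2] after arc(right, 1): x=4 y=0 heading=E
no other 2-command option fits: unique.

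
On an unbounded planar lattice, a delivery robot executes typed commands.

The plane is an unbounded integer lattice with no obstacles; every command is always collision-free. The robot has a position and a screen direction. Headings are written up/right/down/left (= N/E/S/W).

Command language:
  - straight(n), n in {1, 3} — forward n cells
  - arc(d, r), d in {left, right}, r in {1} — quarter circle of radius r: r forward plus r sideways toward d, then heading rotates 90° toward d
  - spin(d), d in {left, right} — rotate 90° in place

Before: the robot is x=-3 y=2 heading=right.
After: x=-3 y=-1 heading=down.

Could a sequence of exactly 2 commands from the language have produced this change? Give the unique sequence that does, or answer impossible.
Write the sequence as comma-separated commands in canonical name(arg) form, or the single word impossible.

key: order matters: swapping spin(right) and straight(3) lands elsewhere
initial: x=-3 y=2 heading=right
step 1 (spin(right)): x=-3 y=2 heading=down
step 2 (straight(3)): x=-3 y=-1 heading=down
no rival 2-sequence matches.

spin(right), straight(3)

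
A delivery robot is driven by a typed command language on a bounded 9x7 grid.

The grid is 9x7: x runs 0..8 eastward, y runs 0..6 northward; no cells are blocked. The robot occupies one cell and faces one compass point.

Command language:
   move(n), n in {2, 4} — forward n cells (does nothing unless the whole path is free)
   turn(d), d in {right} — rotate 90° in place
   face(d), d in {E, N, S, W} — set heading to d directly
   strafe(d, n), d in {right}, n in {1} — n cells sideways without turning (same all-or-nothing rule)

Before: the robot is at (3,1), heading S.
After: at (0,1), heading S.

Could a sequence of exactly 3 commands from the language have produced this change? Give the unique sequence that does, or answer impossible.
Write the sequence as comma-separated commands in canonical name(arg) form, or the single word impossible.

key: heading stays S — no command in the sequence turns
initial: at (3,1), heading S
t=1 strafe(right, 1) ⇒ at (2,1), heading S
t=2 strafe(right, 1) ⇒ at (1,1), heading S
t=3 strafe(right, 1) ⇒ at (0,1), heading S
all 512 alternatives checked — unique.

strafe(right, 1), strafe(right, 1), strafe(right, 1)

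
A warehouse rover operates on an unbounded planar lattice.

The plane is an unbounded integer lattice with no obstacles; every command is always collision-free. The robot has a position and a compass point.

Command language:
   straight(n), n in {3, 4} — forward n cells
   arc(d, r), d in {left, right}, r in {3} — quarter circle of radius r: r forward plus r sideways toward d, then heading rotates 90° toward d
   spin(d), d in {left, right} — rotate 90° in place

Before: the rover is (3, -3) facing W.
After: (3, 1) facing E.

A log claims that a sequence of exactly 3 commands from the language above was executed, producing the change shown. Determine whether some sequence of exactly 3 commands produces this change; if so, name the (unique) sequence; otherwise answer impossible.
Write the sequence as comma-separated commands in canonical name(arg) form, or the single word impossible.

key: position moved to (3,1) AND the heading swung to E — translation plus rotation needed
initial: (3, -3) facing W
t=1 spin(right) ⇒ (3, -3) facing N
t=2 straight(4) ⇒ (3, 1) facing N
t=3 spin(right) ⇒ (3, 1) facing E
uniquely the one of 216 3-step routes that fits.

spin(right), straight(4), spin(right)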